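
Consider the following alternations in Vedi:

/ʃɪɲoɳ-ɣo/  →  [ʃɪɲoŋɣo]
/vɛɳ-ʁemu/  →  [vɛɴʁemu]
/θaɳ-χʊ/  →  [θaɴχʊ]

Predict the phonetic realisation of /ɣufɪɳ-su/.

[ɣufɪnsu]

The data show regressive place assimilation: /ɳ/ → [ŋ] before /ɣ/; /ɳ/ → [ɴ] before /ʁ/; /ɳ/ → [ɴ] before /χ/. In each pair only place changes, matching the following consonant, while manner and voice stay constant.
/ɳ/ is a voiced retroflex nasal. The following trigger /s/ is alveolar, so /ɳ/ must become alveolar as well.
A voiced alveolar nasal is [n], so the surface segment is [n].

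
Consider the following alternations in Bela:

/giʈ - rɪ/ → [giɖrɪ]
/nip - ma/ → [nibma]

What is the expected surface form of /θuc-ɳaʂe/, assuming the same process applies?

The data show regressive voicing assimilation: /ʈ/ → [ɖ] before /r/; /p/ → [b] before /m/. In each pair only voicing changes, matching the following consonant, while place and manner stay constant.
The rule targets /c/ (voiceless palatal stop), which sits before the trigger /ɳ/ (voiced).
The voiced palatal stop is [ɟ], so /c/ → [ɟ].

[θuɟɳaʂe]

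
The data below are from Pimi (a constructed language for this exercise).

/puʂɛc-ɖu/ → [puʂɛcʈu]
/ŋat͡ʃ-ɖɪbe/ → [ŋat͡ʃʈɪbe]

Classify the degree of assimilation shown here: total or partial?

Comparing underlying and surface forms, /ɖ/ → [ʈ] is the alternation; the neighbouring /c/ is constant.
/ɖ/ is voiced while /c/ is voiceless; the output [ʈ] is voiceless, matching the trigger — so the feature that spreads is voicing.
Place and manner are unchanged, so the assimilation is partial, not total.
The same holds elsewhere in the data: /ɖ/ → [ʈ] after /t͡ʃ/ (voiced → voiceless, matching voiceless) — only voicing changes, and always toward the preceding segment.

partial assimilation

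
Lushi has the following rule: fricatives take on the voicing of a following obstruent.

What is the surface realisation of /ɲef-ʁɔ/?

[ɲevʁɔ]

The rule targets /f/ (voiceless labiodental fricative), which sits before the trigger /ʁ/ (voiced).
A voiced labiodental fricative is [v], so the surface segment is [v].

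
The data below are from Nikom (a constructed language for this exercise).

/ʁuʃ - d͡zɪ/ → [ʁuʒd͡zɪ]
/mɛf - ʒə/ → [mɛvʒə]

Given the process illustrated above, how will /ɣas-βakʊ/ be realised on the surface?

The data show regressive voicing assimilation: /ʃ/ → [ʒ] before /d͡z/; /f/ → [v] before /ʒ/. In each pair only voicing changes, matching the following consonant, while place and manner stay constant.
The rule targets /s/ (voiceless alveolar fricative), which sits before the trigger /β/ (voiced).
Changing only its voicing to voiced gives [z] — the voiced alveolar fricative.

[ɣazβakʊ]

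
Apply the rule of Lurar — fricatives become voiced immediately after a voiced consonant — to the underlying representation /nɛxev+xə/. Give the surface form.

[nɛxevɣə]

/x/ is a voiceless velar fricative. The preceding trigger /v/ is voiced, so /x/ must become voiced as well.
A voiced velar fricative is [ɣ], so the surface segment is [ɣ].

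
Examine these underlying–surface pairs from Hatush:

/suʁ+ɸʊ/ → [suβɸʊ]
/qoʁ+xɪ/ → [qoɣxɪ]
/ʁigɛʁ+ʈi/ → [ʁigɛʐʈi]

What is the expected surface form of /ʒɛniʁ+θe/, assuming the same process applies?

The data show regressive place assimilation: /ʁ/ → [β] before /ɸ/; /ʁ/ → [ɣ] before /x/; /ʁ/ → [ʐ] before /ʈ/. In each pair only place changes, matching the following consonant, while manner and voice stay constant.
The rule targets /ʁ/ (voiced uvular fricative), which sits before the trigger /θ/ (dental).
A voiced dental fricative is [ð], so the surface segment is [ð].

[ʒɛniðθe]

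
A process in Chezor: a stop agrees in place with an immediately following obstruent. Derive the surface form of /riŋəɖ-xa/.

The rule targets /ɖ/ (voiced retroflex stop), which sits before the trigger /x/ (velar).
The voiced velar stop is [g], so /ɖ/ → [g].

[riŋəgxa]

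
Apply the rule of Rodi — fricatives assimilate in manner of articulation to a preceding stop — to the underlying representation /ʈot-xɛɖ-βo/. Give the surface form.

The rule targets /x/ (voiceless velar fricative), which sits after the trigger /t/ (stop).
The voiceless velar stop is [k], so /x/ → [k].
The same rule applies at the second boundary: /β/ → [b] next to /ɖ/.

[ʈotkɛɖbo]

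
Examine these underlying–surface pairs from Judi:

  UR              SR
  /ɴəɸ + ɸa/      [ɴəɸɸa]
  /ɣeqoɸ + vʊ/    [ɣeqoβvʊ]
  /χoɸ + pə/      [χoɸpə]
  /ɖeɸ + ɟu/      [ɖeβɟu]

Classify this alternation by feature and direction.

Comparing underlying and surface forms, /ɸ/ → [β] is the alternation; the neighbouring /v/ is constant.
/ɸ/ is voiceless while /v/ is voiced; the output [β] is voiced, matching the trigger — so the feature that spreads is voicing.
Place and manner are unchanged, so the assimilation is partial, not total.
The same holds elsewhere in the data: /ɸ/ → [β] before /ɟ/ (voiceless → voiced, matching voiced) — only voicing changes, and always toward the following segment.
Nothing changes in [ɴəɸɸa], [χoɸpə]: there the adjacent consonants already agree in voicing (/ɸ/ and /ɸ/ are both voiceless; /ɸ/ and /p/ are both voiceless), so these forms are consistent with the same rule.
Since the segment that changes precedes the conditioning segment, the assimilation is regressive.

regressive voicing assimilation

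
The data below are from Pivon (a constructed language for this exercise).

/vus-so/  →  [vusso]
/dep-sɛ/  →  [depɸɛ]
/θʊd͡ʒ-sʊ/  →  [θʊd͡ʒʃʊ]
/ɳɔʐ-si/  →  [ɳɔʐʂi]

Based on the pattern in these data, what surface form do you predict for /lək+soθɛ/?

[ləkxoθɛ]

The data show progressive place assimilation: /s/ → [ɸ] after /p/; /s/ → [ʃ] after /d͡ʒ/; /s/ → [ʂ] after /ʐ/. In each pair only place changes, matching the preceding consonant, while manner and voice stay constant.
Nothing changes in [vusso]: there the adjacent consonants already agree in place (/s/ and /s/ are both alveolar), so this form is consistent with the same rule.
/s/ is a voiceless alveolar fricative. The preceding trigger /k/ is velar, so /s/ must become velar as well.
The voiceless velar fricative is [x], so /s/ → [x].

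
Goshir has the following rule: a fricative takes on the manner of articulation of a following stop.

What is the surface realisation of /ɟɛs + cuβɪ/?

[ɟɛtcuβɪ]

The rule targets /s/ (voiceless alveolar fricative), which sits before the trigger /c/ (stop).
A voiceless alveolar stop is [t], so the surface segment is [t].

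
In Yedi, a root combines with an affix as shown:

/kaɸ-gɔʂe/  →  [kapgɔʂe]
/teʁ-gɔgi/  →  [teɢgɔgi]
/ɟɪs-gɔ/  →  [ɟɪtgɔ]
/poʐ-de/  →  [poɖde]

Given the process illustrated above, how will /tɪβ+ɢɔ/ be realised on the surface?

[tɪbɢɔ]

The data show regressive manner assimilation: /ɸ/ → [p] before /g/; /ʁ/ → [ɢ] before /g/; /s/ → [t] before /g/; /ʐ/ → [ɖ] before /d/. In each pair only manner changes, matching the following consonant, while place and voice stay constant.
/β/ is a voiced bilabial fricative. The following trigger /ɢ/ is a stop, so /β/ must become a stop as well.
A voiced bilabial stop is [b], so the surface segment is [b].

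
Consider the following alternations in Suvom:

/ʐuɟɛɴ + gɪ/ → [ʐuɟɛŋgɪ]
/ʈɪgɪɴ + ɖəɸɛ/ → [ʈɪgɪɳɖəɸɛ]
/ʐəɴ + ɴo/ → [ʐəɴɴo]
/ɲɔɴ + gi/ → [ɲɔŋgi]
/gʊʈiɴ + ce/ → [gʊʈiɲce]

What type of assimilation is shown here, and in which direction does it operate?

regressive place assimilation

Comparing underlying and surface forms, /ɴ/ → [ŋ] is the alternation; the neighbouring /g/ is constant.
The change uvular → velar matches the place of the following /g/, identifying this as place assimilation.
Manner and voice are unchanged, so the assimilation is partial, not total.
Checking the remaining alternations: /ɴ/ → [ɳ] before /ɖ/ (uvular → retroflex, matching retroflex); /ɴ/ → [ɲ] before /c/ (uvular → palatal, matching palatal) — only place changes, and always toward the following segment.
No alternation appears in [ʐəɴɴo]: there the adjacent consonants already agree in place (/ɴ/ and /ɴ/ are both uvular), so this form is consistent with the same rule.
The trigger is the following segment, so the direction is regressive (anticipatory).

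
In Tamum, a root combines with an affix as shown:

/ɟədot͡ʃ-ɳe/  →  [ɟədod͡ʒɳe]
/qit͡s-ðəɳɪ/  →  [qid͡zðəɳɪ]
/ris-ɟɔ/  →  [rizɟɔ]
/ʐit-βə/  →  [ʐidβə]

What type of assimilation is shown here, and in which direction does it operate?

The segment that alternates is /t͡ʃ/, which surfaces as [d͡ʒ] when adjacent to /ɳ/.
The change voiceless → voiced matches the voicing of the following /ɳ/, identifying this as voicing assimilation.
Place and manner are unchanged, so the assimilation is partial, not total.
The same holds elsewhere in the data: /t͡s/ → [d͡z] before /ð/ (voiceless → voiced, matching voiced); /s/ → [z] before /ɟ/ (voiceless → voiced, matching voiced); /t/ → [d] before /β/ (voiceless → voiced, matching voiced) — only voicing changes, and always toward the following segment.
Since the segment that changes precedes the conditioning segment, the assimilation is regressive.

regressive voicing assimilation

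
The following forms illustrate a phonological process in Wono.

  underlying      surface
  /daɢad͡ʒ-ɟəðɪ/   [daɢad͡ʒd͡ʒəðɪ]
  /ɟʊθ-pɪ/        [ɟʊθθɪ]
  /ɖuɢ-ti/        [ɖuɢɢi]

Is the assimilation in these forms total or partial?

Underlying /ɟ/ is realised as [d͡ʒ] next to /d͡ʒ/; /d͡ʒ/ itself does not change.
The output [d͡ʒ] is identical to the trigger /d͡ʒ/ — every feature (place, manner, voicing) has been copied — so this is total assimilation.
The remaining alternations confirm this: /p/ → [θ] after /θ/; /t/ → [ɢ] after /ɢ/ — in each case the output is a copy of the preceding consonant.

total assimilation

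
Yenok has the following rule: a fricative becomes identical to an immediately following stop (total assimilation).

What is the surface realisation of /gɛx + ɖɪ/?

/x/ is the segment targeted by the rule; it sits immediately before /ɖ/, so it assimilates completely and surfaces as [ɖ].

[gɛɖɖɪ]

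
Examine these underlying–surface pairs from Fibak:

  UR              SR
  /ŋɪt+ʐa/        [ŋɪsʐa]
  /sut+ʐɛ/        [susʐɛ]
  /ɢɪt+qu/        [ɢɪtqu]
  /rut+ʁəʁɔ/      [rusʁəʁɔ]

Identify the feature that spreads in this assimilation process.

Comparing underlying and surface forms, /t/ → [s] is the alternation; the neighbouring /ʐ/ is constant.
The change stop → fricative matches the manner of the following /ʐ/, identifying this as manner assimilation.
The same holds elsewhere in the data: /t/ → [s] before /ʁ/ (stop → fricative, matching a fricative) — only manner changes, and always toward the following segment.
Nothing changes in [ɢɪtqu]: there the adjacent consonants already agree in manner (/t/ and /q/ are both stops), so this form is consistent with the same rule.

manner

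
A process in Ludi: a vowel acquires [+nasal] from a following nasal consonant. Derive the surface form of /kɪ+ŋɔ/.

/ɪ/ sits next to the nasal /ŋ/ and is therefore nasalised to [ɪ̃].

[kɪ̃ŋɔ]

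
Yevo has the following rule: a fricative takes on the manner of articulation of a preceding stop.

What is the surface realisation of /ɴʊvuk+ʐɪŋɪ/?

[ɴʊvukɖɪŋɪ]

The rule targets /ʐ/ (voiced retroflex fricative), which sits after the trigger /k/ (stop).
Changing only its manner to stop gives [ɖ] — the voiced retroflex stop.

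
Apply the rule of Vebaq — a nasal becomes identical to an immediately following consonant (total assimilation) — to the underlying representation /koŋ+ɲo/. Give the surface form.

/ŋ/ is the segment targeted by the rule; it sits immediately before /ɲ/, so it assimilates completely and surfaces as [ɲ].

[koɲɲo]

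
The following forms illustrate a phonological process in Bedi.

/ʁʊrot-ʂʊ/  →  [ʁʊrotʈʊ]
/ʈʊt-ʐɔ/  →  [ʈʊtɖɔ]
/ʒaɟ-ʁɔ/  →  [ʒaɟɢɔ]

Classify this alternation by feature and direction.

progressive manner assimilation

Underlying /ʂ/ is realised as [ʈ] next to /t/; /t/ itself does not change.
/ʂ/ is a fricative while /t/ is a stop; the output [ʈ] is a stop, matching the trigger — so the feature that spreads is manner.
Place and voice are unchanged, so the assimilation is partial, not total.
Checking the remaining alternations: /ʐ/ → [ɖ] after /t/ (fricative → stop, matching a stop); /ʁ/ → [ɢ] after /ɟ/ (fricative → stop, matching a stop) — only manner changes, and always toward the preceding segment.
The trigger is the preceding segment, so the direction is progressive (perseverative).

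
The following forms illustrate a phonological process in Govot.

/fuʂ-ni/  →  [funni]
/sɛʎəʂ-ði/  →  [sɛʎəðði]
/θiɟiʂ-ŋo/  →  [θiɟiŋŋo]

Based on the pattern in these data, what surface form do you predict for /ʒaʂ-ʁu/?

The data show regressive total assimilation (/ʂ/ → [n] before /n/; /ʂ/ → [ð] before /ð/; /ʂ/ → [ŋ] before /ŋ/): in every case the target segment becomes identical to its following neighbour, copying more than a single feature.
/ʂ/ is the segment targeted by the rule; it sits immediately before /ʁ/, so it assimilates completely and surfaces as [ʁ].

[ʒaʁʁu]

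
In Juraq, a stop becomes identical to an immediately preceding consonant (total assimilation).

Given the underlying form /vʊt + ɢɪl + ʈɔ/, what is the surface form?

[vʊttɪllɔ]

/ɢ/ is the segment targeted by the rule; it sits immediately after /t/, so it assimilates completely and surfaces as [t].
The same rule applies at the second boundary: /ʈ/ → [l] next to /l/.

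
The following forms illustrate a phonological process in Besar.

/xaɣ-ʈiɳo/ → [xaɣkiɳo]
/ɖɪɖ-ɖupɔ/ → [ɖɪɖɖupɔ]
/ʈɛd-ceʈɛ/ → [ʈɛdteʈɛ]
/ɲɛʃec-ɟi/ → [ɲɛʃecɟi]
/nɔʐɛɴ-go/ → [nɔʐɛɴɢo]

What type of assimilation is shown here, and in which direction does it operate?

progressive place assimilation

The segment that alternates is /ʈ/, which surfaces as [k] when adjacent to /ɣ/.
The change retroflex → velar matches the place of the preceding /ɣ/, identifying this as place assimilation.
Manner and voice are unchanged, so the assimilation is partial, not total.
Checking the remaining alternations: /c/ → [t] after /d/ (palatal → alveolar, matching alveolar); /g/ → [ɢ] after /ɴ/ (velar → uvular, matching uvular) — only place changes, and always toward the preceding segment.
No alternation appears in [ɖɪɖɖupɔ], [ɲɛʃecɟi]: there the adjacent consonants already agree in place (/ɖ/ and /ɖ/ are both retroflex; /ɟ/ and /c/ are both palatal), so these forms are consistent with the same rule.
Since the segment that changes follows the conditioning segment, the assimilation is progressive.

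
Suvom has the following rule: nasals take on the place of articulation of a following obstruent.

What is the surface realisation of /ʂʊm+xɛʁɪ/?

The rule targets /m/ (voiced bilabial nasal), which sits before the trigger /x/ (velar).
The voiced velar nasal is [ŋ], so /m/ → [ŋ].

[ʂʊŋxɛʁɪ]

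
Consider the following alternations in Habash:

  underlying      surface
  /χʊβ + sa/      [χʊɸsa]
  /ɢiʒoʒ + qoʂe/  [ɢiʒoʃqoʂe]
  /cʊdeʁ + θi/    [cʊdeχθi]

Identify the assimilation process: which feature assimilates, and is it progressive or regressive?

The segment that alternates is /β/, which surfaces as [ɸ] when adjacent to /s/.
/β/ is voiced while /s/ is voiceless; the output [ɸ] is voiceless, matching the trigger — so the feature that spreads is voicing.
Place and manner are unchanged, so the assimilation is partial, not total.
The other alternating forms pattern the same way: /ʒ/ → [ʃ] before /q/ (voiced → voiceless, matching voiceless); /ʁ/ → [χ] before /θ/ (voiced → voiceless, matching voiceless) — only voicing changes, and always toward the following segment.
The trigger is the following segment, so the direction is regressive (anticipatory).

regressive voicing assimilation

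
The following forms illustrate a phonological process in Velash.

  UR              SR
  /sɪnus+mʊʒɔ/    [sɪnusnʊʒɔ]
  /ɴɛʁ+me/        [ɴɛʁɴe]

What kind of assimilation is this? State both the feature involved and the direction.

progressive place assimilation

Underlying /m/ is realised as [n] next to /s/; /s/ itself does not change.
/m/ is bilabial while /s/ is alveolar; the output [n] is alveolar, matching the trigger — so the feature that spreads is place.
Manner and voice are unchanged, so the assimilation is partial, not total.
The other alternating form patterns the same way: /m/ → [ɴ] after /ʁ/ (bilabial → uvular, matching uvular) — only place changes, and always toward the preceding segment.
Since the segment that changes follows the conditioning segment, the assimilation is progressive.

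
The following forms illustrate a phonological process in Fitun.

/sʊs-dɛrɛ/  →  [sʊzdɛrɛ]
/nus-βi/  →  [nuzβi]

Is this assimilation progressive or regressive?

regressive

Comparing underlying and surface forms, /s/ → [z] is the alternation; the neighbouring /d/ is constant.
/s/ is voiceless while /d/ is voiced; the output [z] is voiced, matching the trigger — so the feature that spreads is voicing.
Checking the remaining alternation: /s/ → [z] before /β/ (voiceless → voiced, matching voiced) — only voicing changes, and always toward the following segment.
Since the segment that changes precedes the conditioning segment, the assimilation is regressive.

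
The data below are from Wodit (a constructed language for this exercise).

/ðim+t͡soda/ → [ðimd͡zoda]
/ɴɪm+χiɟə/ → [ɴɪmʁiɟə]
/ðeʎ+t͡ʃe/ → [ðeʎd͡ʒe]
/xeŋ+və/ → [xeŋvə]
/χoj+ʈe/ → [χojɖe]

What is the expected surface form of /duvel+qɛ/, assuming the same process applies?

The data show progressive voicing assimilation: /t͡s/ → [d͡z] after /m/; /χ/ → [ʁ] after /m/; /t͡ʃ/ → [d͡ʒ] after /ʎ/; /ʈ/ → [ɖ] after /j/. In each pair only voicing changes, matching the preceding consonant, while place and manner stay constant.
No alternation appears in [xeŋvə]: there the adjacent consonants already agree in voicing (/v/ and /ŋ/ are both voiced), so this form is consistent with the same rule.
The rule targets /q/ (voiceless uvular stop), which sits after the trigger /l/ (voiced).
The voiced uvular stop is [ɢ], so /q/ → [ɢ].

[duvelɢɛ]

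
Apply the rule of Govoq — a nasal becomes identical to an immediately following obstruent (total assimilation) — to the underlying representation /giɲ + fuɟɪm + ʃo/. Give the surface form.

/ɲ/ is the segment targeted by the rule; it sits immediately before /f/, so it assimilates completely and surfaces as [f].
The same rule applies at the second boundary: /m/ → [ʃ] next to /ʃ/.

[giffuɟɪʃʃo]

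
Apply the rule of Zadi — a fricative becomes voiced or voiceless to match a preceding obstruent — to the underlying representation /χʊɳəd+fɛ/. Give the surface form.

/f/ is a voiceless labiodental fricative. The preceding trigger /d/ is voiced, so /f/ must become voiced as well.
A voiced labiodental fricative is [v], so the surface segment is [v].

[χʊɳədvɛ]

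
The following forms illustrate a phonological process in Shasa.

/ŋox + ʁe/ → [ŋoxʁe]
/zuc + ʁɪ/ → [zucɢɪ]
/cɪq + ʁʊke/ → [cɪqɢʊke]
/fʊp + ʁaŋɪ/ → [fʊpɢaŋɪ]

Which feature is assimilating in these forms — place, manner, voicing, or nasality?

The segment that alternates is /ʁ/, which surfaces as [ɢ] when adjacent to /c/.
/ʁ/ is a fricative while /c/ is a stop; the output [ɢ] is a stop, matching the trigger — so the feature that spreads is manner.
Checking the remaining alternations: /ʁ/ → [ɢ] after /q/ (fricative → stop, matching a stop); /ʁ/ → [ɢ] after /p/ (fricative → stop, matching a stop) — only manner changes, and always toward the preceding segment.
Nothing changes in [ŋoxʁe]: there the adjacent consonants already agree in manner (/ʁ/ and /x/ are both fricatives), so this form is consistent with the same rule.

manner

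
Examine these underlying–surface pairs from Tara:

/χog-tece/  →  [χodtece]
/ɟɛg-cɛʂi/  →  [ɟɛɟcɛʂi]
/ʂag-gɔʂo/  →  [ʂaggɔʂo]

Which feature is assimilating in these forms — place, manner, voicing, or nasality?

Underlying /g/ is realised as [d] next to /t/; /t/ itself does not change.
The change velar → alveolar matches the place of the following /t/, identifying this as place assimilation.
The same holds elsewhere in the data: /g/ → [ɟ] before /c/ (velar → palatal, matching palatal) — only place changes, and always toward the following segment.
Nothing changes in [ʂaggɔʂo]: there the adjacent consonants already agree in place (/g/ and /g/ are both velar), so this form is consistent with the same rule.

place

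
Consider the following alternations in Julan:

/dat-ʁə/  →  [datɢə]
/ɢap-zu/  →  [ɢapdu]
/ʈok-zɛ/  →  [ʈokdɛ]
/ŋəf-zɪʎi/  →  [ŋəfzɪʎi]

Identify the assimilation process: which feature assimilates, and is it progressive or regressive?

The segment that alternates is /ʁ/, which surfaces as [ɢ] when adjacent to /t/.
The change fricative → stop matches the manner of the preceding /t/, identifying this as manner assimilation.
Place and voice are unchanged, so the assimilation is partial, not total.
Checking the remaining alternations: /z/ → [d] after /p/ (fricative → stop, matching a stop); /z/ → [d] after /k/ (fricative → stop, matching a stop) — only manner changes, and always toward the preceding segment.
Nothing changes in [ŋəfzɪʎi]: there the adjacent consonants already agree in manner (/z/ and /f/ are both fricatives), so this form is consistent with the same rule.
The trigger is the preceding segment, so the direction is progressive (perseverative).

progressive manner assimilation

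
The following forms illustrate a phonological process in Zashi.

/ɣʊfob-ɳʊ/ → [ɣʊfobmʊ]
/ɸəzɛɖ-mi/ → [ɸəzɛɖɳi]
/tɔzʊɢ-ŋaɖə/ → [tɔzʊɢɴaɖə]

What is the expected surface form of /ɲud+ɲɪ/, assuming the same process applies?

[ɲudnɪ]

The data show progressive place assimilation: /ɳ/ → [m] after /b/; /m/ → [ɳ] after /ɖ/; /ŋ/ → [ɴ] after /ɢ/. In each pair only place changes, matching the preceding consonant, while manner and voice stay constant.
The rule targets /ɲ/ (voiced palatal nasal), which sits after the trigger /d/ (alveolar).
Changing only its place to alveolar gives [n] — the voiced alveolar nasal.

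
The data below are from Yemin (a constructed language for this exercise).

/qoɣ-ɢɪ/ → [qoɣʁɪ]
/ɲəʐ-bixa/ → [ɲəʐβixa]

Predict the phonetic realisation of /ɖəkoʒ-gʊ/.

The data show progressive manner assimilation: /ɢ/ → [ʁ] after /ɣ/; /b/ → [β] after /ʐ/. In each pair only manner changes, matching the preceding consonant, while place and voice stay constant.
/g/ is a voiced velar stop. The preceding trigger /ʒ/ is a fricative, so /g/ must become a fricative as well.
Changing only its manner to fricative gives [ɣ] — the voiced velar fricative.

[ɖəkoʒɣʊ]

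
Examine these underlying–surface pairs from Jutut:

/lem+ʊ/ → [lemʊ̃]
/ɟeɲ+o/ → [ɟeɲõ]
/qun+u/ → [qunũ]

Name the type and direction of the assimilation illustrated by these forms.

progressive nasality assimilation (vowel nasalisation)

The vowel /ʊ/ surfaces as nasalised [ʊ̃] next to the preceding nasal /m/ — it has acquired the [+nasal] feature of its neighbour.
Likewise in the remaining data: /o/ → [õ] after /ɲ/; /u/ → [ũ] after /n/ — each time a vowel is nasalised next to a preceding nasal.
Because the conditioning nasal is to the left of the vowel that changes, the process is progressive (perseverative).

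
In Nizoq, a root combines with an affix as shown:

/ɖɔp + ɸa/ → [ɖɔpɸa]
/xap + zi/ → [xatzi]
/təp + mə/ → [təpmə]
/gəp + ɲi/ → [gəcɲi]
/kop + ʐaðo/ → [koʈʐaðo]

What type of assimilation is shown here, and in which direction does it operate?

regressive place assimilation

Comparing underlying and surface forms, /p/ → [t] is the alternation; the neighbouring /z/ is constant.
/p/ is bilabial while /z/ is alveolar; the output [t] is alveolar, matching the trigger — so the feature that spreads is place.
Manner and voice are unchanged, so the assimilation is partial, not total.
Checking the remaining alternations: /p/ → [c] before /ɲ/ (bilabial → palatal, matching palatal); /p/ → [ʈ] before /ʐ/ (bilabial → retroflex, matching retroflex) — only place changes, and always toward the following segment.
Nothing changes in [ɖɔpɸa], [təpmə]: there the adjacent consonants already agree in place (/p/ and /ɸ/ are both bilabial; /p/ and /m/ are both bilabial), so these forms are consistent with the same rule.
The trigger is the following segment, so the direction is regressive (anticipatory).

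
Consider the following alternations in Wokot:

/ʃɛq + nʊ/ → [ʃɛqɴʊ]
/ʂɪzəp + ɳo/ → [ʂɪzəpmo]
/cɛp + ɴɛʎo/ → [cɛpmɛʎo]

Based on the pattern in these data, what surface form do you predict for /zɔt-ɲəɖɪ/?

[zɔtnəɖɪ]

The data show progressive place assimilation: /n/ → [ɴ] after /q/; /ɳ/ → [m] after /p/; /ɴ/ → [m] after /p/. In each pair only place changes, matching the preceding consonant, while manner and voice stay constant.
/ɲ/ is a voiced palatal nasal. The preceding trigger /t/ is alveolar, so /ɲ/ must become alveolar as well.
Changing only its place to alveolar gives [n] — the voiced alveolar nasal.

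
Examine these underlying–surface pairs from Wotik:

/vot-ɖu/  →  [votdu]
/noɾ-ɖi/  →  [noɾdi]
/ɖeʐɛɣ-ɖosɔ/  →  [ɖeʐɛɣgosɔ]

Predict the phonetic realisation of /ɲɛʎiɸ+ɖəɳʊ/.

The data show progressive place assimilation: /ɖ/ → [d] after /t/; /ɖ/ → [d] after /ɾ/; /ɖ/ → [g] after /ɣ/. In each pair only place changes, matching the preceding consonant, while manner and voice stay constant.
/ɖ/ is a voiced retroflex stop. The preceding trigger /ɸ/ is bilabial, so /ɖ/ must become bilabial as well.
A voiced bilabial stop is [b], so the surface segment is [b].

[ɲɛʎiɸbəɳʊ]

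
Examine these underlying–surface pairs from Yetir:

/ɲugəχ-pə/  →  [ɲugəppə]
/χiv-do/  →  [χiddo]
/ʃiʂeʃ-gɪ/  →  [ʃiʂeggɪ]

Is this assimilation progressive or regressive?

Underlying /χ/ is realised as [p] next to /p/; /p/ itself does not change.
The output [p] is identical to the trigger /p/ — every feature (place, manner, voicing) has been copied — so this is total assimilation.
The other forms behave the same way: /v/ → [d] before /d/; /ʃ/ → [g] before /g/ — in each case the output is a copy of the following consonant.
The trigger is the following segment, so the direction is regressive (anticipatory).

regressive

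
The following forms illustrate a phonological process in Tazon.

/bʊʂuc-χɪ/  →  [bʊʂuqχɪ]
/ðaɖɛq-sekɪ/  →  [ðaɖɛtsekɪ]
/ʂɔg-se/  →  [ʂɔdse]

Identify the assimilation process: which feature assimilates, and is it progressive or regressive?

regressive place assimilation

The segment that alternates is /c/, which surfaces as [q] when adjacent to /χ/.
The change palatal → uvular matches the place of the following /χ/, identifying this as place assimilation.
Manner and voice are unchanged, so the assimilation is partial, not total.
The other alternating forms pattern the same way: /q/ → [t] before /s/ (uvular → alveolar, matching alveolar); /g/ → [d] before /s/ (velar → alveolar, matching alveolar) — only place changes, and always toward the following segment.
The trigger is the following segment, so the direction is regressive (anticipatory).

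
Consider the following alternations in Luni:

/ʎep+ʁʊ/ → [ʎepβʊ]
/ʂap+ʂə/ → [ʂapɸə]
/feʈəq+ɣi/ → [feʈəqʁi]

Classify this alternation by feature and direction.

Underlying /ʁ/ is realised as [β] next to /p/; /p/ itself does not change.
The change uvular → bilabial matches the place of the preceding /p/, identifying this as place assimilation.
Manner and voice are unchanged, so the assimilation is partial, not total.
The other alternating forms pattern the same way: /ʂ/ → [ɸ] after /p/ (retroflex → bilabial, matching bilabial); /ɣ/ → [ʁ] after /q/ (velar → uvular, matching uvular) — only place changes, and always toward the preceding segment.
The trigger is the preceding segment, so the direction is progressive (perseverative).

progressive place assimilation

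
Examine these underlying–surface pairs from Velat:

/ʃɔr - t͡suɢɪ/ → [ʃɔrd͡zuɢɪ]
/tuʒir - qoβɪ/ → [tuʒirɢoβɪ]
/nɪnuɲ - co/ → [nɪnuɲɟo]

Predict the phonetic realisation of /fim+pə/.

[fimbə]

The data show progressive voicing assimilation: /t͡s/ → [d͡z] after /r/; /q/ → [ɢ] after /r/; /c/ → [ɟ] after /ɲ/. In each pair only voicing changes, matching the preceding consonant, while place and manner stay constant.
The rule targets /p/ (voiceless bilabial stop), which sits after the trigger /m/ (voiced).
Changing only its voicing to voiced gives [b] — the voiced bilabial stop.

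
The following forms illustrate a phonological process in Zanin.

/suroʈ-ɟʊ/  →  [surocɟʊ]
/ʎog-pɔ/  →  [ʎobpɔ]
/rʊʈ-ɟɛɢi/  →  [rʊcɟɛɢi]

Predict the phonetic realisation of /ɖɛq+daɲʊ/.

[ɖɛtdaɲʊ]

The data show regressive place assimilation: /ʈ/ → [c] before /ɟ/; /g/ → [b] before /p/. In each pair only place changes, matching the following consonant, while manner and voice stay constant.
/q/ is a voiceless uvular stop. The following trigger /d/ is alveolar, so /q/ must become alveolar as well.
Changing only its place to alveolar gives [t] — the voiceless alveolar stop.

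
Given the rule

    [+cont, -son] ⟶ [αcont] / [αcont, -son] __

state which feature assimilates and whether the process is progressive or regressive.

The rule copies [cont] (continuancy) from the environment onto the target fricatives; since [±cont] encodes the stop/fricative manner contrast, the assimilating dimension is manner.
The conditioning segment sits to the left of the focus bar, meaning the trigger precedes the segment that changes — progressive assimilation.

progressive manner assimilation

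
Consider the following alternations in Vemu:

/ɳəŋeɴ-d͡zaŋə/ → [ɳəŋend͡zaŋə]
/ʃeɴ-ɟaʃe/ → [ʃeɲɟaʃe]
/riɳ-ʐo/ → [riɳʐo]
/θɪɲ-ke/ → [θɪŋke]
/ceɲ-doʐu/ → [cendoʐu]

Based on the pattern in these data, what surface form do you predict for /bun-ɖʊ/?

[buɳɖʊ]

The data show regressive place assimilation: /ɴ/ → [n] before /d͡z/; /ɴ/ → [ɲ] before /ɟ/; /ɲ/ → [ŋ] before /k/; /ɲ/ → [n] before /d/. In each pair only place changes, matching the following consonant, while manner and voice stay constant.
No alternation appears in [riɳʐo]: there the adjacent consonants already agree in place (/ɳ/ and /ʐ/ are both retroflex), so this form is consistent with the same rule.
/n/ is a voiced alveolar nasal. The following trigger /ɖ/ is retroflex, so /n/ must become retroflex as well.
A voiced retroflex nasal is [ɳ], so the surface segment is [ɳ].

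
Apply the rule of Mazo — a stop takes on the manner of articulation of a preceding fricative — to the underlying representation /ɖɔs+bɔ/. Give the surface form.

/b/ is a voiced bilabial stop. The preceding trigger /s/ is a fricative, so /b/ must become a fricative as well.
A voiced bilabial fricative is [β], so the surface segment is [β].

[ɖɔsβɔ]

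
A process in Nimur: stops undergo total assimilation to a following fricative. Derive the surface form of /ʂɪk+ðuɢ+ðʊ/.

[ʂɪððuððʊ]

/k/ is the segment targeted by the rule; it sits immediately before /ð/, so it assimilates completely and surfaces as [ð].
At the second juncture, /ɢ/ likewise becomes [ð] adjacent to /ð/.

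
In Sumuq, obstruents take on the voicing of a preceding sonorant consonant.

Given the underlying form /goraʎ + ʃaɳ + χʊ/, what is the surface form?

The rule targets /ʃ/ (voiceless postalveolar fricative), which sits after the trigger /ʎ/ (voiced).
The voiced postalveolar fricative is [ʒ], so /ʃ/ → [ʒ].
At the second juncture, /χ/ likewise becomes [ʁ] adjacent to /ɳ/.

[goraʎʒaɳʁʊ]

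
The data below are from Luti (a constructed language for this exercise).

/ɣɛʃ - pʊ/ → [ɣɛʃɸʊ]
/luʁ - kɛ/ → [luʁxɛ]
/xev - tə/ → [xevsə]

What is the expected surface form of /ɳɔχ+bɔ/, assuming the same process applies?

[ɳɔχβɔ]

The data show progressive manner assimilation: /p/ → [ɸ] after /ʃ/; /k/ → [x] after /ʁ/; /t/ → [s] after /v/. In each pair only manner changes, matching the preceding consonant, while place and voice stay constant.
The rule targets /b/ (voiced bilabial stop), which sits after the trigger /χ/ (fricative).
A voiced bilabial fricative is [β], so the surface segment is [β].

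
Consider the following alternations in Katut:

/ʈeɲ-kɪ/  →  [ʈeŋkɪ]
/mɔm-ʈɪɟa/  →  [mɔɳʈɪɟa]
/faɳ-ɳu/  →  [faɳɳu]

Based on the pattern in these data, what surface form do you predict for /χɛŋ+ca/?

[χɛɲca]

The data show regressive place assimilation: /ɲ/ → [ŋ] before /k/; /m/ → [ɳ] before /ʈ/. In each pair only place changes, matching the following consonant, while manner and voice stay constant.
No alternation appears in [faɳɳu]: there the adjacent consonants already agree in place (/ɳ/ and /ɳ/ are both retroflex), so this form is consistent with the same rule.
/ŋ/ is a voiced velar nasal. The following trigger /c/ is palatal, so /ŋ/ must become palatal as well.
A voiced palatal nasal is [ɲ], so the surface segment is [ɲ].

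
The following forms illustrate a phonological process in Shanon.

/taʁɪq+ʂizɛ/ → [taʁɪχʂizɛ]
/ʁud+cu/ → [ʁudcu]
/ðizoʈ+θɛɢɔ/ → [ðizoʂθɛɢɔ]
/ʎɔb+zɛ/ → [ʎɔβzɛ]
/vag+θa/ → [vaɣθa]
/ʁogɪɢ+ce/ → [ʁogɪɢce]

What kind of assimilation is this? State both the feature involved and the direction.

Underlying /q/ is realised as [χ] next to /ʂ/; /ʂ/ itself does not change.
/q/ is a stop while /ʂ/ is a fricative; the output [χ] is a fricative, matching the trigger — so the feature that spreads is manner.
Place and voice are unchanged, so the assimilation is partial, not total.
The same holds elsewhere in the data: /ʈ/ → [ʂ] before /θ/ (stop → fricative, matching a fricative); /b/ → [β] before /z/ (stop → fricative, matching a fricative); /g/ → [ɣ] before /θ/ (stop → fricative, matching a fricative) — only manner changes, and always toward the following segment.
Nothing changes in [ʁudcu], [ʁogɪɢce]: there the adjacent consonants already agree in manner (/d/ and /c/ are both stops; /ɢ/ and /c/ are both stops), so these forms are consistent with the same rule.
The trigger is the following segment, so the direction is regressive (anticipatory).

regressive manner assimilation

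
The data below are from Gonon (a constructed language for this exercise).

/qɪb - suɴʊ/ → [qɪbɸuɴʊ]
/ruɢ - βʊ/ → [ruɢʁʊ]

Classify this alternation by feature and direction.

progressive place assimilation

Underlying /s/ is realised as [ɸ] next to /b/; /b/ itself does not change.
The change alveolar → bilabial matches the place of the preceding /b/, identifying this as place assimilation.
Manner and voice are unchanged, so the assimilation is partial, not total.
Checking the remaining alternation: /β/ → [ʁ] after /ɢ/ (bilabial → uvular, matching uvular) — only place changes, and always toward the preceding segment.
The trigger is the preceding segment, so the direction is progressive (perseverative).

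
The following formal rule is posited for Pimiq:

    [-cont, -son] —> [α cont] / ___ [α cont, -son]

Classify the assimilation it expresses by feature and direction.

The rule copies [cont] (continuancy) from the environment onto the target stops; since [±cont] encodes the stop/fricative manner contrast, the assimilating dimension is manner.
The conditioning segment sits to the right of the focus bar, meaning the trigger follows the segment that changes — regressive assimilation.

regressive manner assimilation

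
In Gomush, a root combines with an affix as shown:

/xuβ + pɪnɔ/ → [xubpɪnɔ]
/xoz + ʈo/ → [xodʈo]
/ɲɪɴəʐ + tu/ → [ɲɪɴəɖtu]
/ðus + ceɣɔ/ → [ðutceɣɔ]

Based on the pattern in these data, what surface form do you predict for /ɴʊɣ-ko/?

The data show regressive manner assimilation: /β/ → [b] before /p/; /z/ → [d] before /ʈ/; /ʐ/ → [ɖ] before /t/; /s/ → [t] before /c/. In each pair only manner changes, matching the following consonant, while place and voice stay constant.
/ɣ/ is a voiced velar fricative. The following trigger /k/ is a stop, so /ɣ/ must become a stop as well.
Changing only its manner to stop gives [g] — the voiced velar stop.

[ɴʊgko]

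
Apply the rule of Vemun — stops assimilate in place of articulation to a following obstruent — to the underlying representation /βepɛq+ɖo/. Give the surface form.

[βepɛʈɖo]

/q/ is a voiceless uvular stop. The following trigger /ɖ/ is retroflex, so /q/ must become retroflex as well.
A voiceless retroflex stop is [ʈ], so the surface segment is [ʈ].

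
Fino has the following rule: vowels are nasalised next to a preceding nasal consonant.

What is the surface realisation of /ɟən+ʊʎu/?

/ʊ/ sits next to the nasal /n/ and is therefore nasalised to [ʊ̃].

[ɟənʊ̃ʎu]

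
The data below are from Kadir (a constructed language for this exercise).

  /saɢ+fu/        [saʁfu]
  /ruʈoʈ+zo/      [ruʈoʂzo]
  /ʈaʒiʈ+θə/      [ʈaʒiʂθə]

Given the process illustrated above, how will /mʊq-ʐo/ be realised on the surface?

[mʊχʐo]

The data show regressive manner assimilation: /ɢ/ → [ʁ] before /f/; /ʈ/ → [ʂ] before /z/; /ʈ/ → [ʂ] before /θ/. In each pair only manner changes, matching the following consonant, while place and voice stay constant.
/q/ is a voiceless uvular stop. The following trigger /ʐ/ is a fricative, so /q/ must become a fricative as well.
Changing only its manner to fricative gives [χ] — the voiceless uvular fricative.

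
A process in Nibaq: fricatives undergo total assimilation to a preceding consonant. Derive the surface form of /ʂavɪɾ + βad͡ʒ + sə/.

[ʂavɪɾɾad͡ʒd͡ʒə]

/β/ is the segment targeted by the rule; it sits immediately after /ɾ/, so it assimilates completely and surfaces as [ɾ].
The same rule applies at the second boundary: /s/ → [d͡ʒ] next to /d͡ʒ/.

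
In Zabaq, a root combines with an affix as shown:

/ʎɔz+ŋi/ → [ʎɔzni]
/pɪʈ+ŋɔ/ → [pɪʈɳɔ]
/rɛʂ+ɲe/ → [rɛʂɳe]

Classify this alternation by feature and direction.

progressive place assimilation

Comparing underlying and surface forms, /ŋ/ → [n] is the alternation; the neighbouring /z/ is constant.
The change velar → alveolar matches the place of the preceding /z/, identifying this as place assimilation.
Manner and voice are unchanged, so the assimilation is partial, not total.
The same holds elsewhere in the data: /ŋ/ → [ɳ] after /ʈ/ (velar → retroflex, matching retroflex); /ɲ/ → [ɳ] after /ʂ/ (palatal → retroflex, matching retroflex) — only place changes, and always toward the preceding segment.
The trigger is the preceding segment, so the direction is progressive (perseverative).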